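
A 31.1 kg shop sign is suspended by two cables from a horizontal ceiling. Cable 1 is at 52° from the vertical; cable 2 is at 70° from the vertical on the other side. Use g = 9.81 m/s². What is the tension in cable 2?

Angles from the horizontal: cable 1 is 90° − 52° = 38°, cable 2 is 90° − 70° = 20°.
Weight W = 31.1 × 9.81 = 305.1 N acts straight down.
Horizontal: T_1 cos 38° = T_2 cos 20°  →  T_1 = 1.192 T_2.
Vertical: T_1 sin 38° + T_2 sin 20° = 305.1.
Substituting the horizontal relation into the vertical equation gives 1.076 T_2 = 305.1, so T_2 = 283.5 N.

T_2 ≈ 283 N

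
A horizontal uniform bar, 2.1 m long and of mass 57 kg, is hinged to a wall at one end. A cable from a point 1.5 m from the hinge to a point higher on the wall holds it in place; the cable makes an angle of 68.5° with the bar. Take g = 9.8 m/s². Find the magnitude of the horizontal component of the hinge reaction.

Take torques about the hinge: T sin 68.5° · 1.5 = 57×9.8×1.05 = 586.53 N·m.
So T = 586.53 / (0.9304 × 1.5) = 420.26 N.
ΣF_x = 0: H_x = T cos 68.5° = 154.03 N.

H_x ≈ 154 N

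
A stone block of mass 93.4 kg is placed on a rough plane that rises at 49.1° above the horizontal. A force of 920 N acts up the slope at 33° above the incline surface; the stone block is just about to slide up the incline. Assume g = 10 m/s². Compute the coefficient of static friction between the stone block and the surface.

On the verge of sliding up the incline, friction is at its maximum μN and acts down the slope.
Perpendicular to incline: N = W cos 49.1° − P sin 33° = 611.5 − 501.1 = 110.5 N.
Along incline: P cos 33° − μN = W sin 49.1° → μ = −(W sin 49.1° − P cos 33°) / N = 0.594.

μ ≈ 0.594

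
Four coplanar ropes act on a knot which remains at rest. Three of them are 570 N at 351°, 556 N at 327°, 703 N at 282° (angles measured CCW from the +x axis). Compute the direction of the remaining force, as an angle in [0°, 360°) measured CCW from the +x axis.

Sum the known components: ΣF_x = 1175 N, ΣF_y = -1080 N.
For equilibrium the remaining force must supply (−ΣF_x, −ΣF_y) = (-1175, 1080) N.
Magnitude = √((-1175)² + (1080)²) = 1596 N; direction = atan2(1080, -1175) = 137.4°.

θ ≈ 137°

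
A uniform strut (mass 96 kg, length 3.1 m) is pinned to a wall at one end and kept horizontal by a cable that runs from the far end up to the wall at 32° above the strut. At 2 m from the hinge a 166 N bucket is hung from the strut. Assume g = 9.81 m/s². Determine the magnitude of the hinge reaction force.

Take torques about the hinge: T sin 32° · 3.1 = 96×9.81×1.55 + 166×2 = 1791.7 N·m.
So T = 1791.7 / (0.5299 × 3.1) = 1090.7 N.
ΣF_x = 0: H_x = T cos 32° = 924.96 N.
ΣF_y = 0: H_y = (96×9.81 + 166) − T sin 32° = 1107.8 − 577.98 = 529.78 N.
|H| = √(H_x² + H_y²) = √((924.96)² + (529.78)²) = 1065.9 N.

|H| ≈ 1070 N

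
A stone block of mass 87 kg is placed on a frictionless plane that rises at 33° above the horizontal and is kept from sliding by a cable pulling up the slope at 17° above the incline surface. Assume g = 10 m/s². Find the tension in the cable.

T ≈ 495 N

Take axes along and perpendicular to the incline. Weight components: W sin 33° = 473.8 N down-slope, W cos 33° = 729.6 N into the surface.
Along incline: T cos 17° = W sin 33° → T = 495.5 N.
Perpendicular: N = W cos 33° − T sin 17° = 584.8 N.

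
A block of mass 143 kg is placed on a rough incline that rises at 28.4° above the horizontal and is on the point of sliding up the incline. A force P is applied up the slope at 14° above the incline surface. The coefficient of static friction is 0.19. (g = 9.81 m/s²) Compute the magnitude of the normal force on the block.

N ≈ 1020 N

On the verge of sliding up the incline, friction equals μN and acts down the slope.
Perpendicular: N + P sin 14° = W cos 28.4° = 1234 N.
Along incline: P cos 14° = W sin 28.4° + μN  with W sin 28.4° = 667.2 N.
Solving the pair for P and N: P = 887.3 N, N = 1019 N (and f = μN = 193.7 N).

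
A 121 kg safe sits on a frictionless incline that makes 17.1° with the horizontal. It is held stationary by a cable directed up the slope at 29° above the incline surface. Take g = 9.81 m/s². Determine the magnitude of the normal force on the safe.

N ≈ 941 N

Take axes along and perpendicular to the incline. Weight components: W sin 17.1° = 349 N down-slope, W cos 17.1° = 1135 N into the surface.
Along incline: T cos 29° = W sin 17.1° → T = 399.1 N.
Perpendicular: N = W cos 17.1° − T sin 29° = 941.1 N.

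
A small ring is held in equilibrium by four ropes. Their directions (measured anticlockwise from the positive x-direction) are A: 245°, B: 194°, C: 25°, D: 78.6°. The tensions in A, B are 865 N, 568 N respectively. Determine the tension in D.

T_D ≈ 556 N

Resolve: ΣF_x = 865 cos 245° + 568 cos 194° + T_C cos 25° + T_D cos 78.6° = 0.
        ΣF_y = 865 sin 245° + 568 sin 194° + T_C sin 25° + T_D sin 78.6° = 0.
The known terms sum to (-916.7, -921.4) N, so 0.9063 T_C + 0.1977 T_D = 916.7 and 0.4226 T_C + 0.9803 T_D = 921.4.
Solving simultaneously: T_C = 890.2 N, T_D = 556.1 N.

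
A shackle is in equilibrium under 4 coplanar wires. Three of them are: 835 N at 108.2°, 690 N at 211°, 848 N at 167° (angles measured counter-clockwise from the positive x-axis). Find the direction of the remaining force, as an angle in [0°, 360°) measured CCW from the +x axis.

θ ≈ 339°

Sum the known components: ΣF_x = -1679 N, ΣF_y = 628.6 N.
For equilibrium the remaining force must supply (−ΣF_x, −ΣF_y) = (1679, -628.6) N.
Magnitude = √((1679)² + (-628.6)²) = 1792 N; direction = atan2(-628.6, 1679) = 339.5°.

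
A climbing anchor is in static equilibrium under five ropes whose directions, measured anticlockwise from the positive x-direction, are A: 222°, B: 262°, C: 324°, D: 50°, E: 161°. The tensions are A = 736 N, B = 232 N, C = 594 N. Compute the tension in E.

Resolve: ΣF_x = 736 cos 222° + 232 cos 262° + 594 cos 324° + T_D cos 50° + T_E cos 161° = 0.
        ΣF_y = 736 sin 222° + 232 sin 262° + 594 sin 324° + T_D sin 50° + T_E sin 161° = 0.
The known terms sum to (-98.69, -1071) N, so 0.6428 T_D − 0.9455 T_E = 98.69 and 0.7660 T_D + 0.3256 T_E = 1071.
Solving simultaneously: T_D = 1119 N, T_E = 656.7 N.

T_E ≈ 657 N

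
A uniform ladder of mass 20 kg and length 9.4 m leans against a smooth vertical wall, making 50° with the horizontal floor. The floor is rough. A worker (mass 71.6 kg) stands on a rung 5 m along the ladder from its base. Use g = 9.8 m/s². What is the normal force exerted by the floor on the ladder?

ΣF_y = 0: N_floor = 20×9.8 + 71.6×9.8 = 897.68 N.

N_floor ≈ 898 N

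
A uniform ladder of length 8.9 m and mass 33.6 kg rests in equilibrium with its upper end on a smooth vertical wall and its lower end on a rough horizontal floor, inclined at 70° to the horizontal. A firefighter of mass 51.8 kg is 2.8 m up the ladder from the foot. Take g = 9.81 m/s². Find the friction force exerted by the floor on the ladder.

Torques about the foot: N_wall · 8.9 sin 70° = 33.6×9.81×4.45 cos 70° + 51.8×9.81×2.8 cos 70° → N_wall = 118.17 N.
ΣF_x = 0: f_floor = N_wall = 118.17 N.

f ≈ 118 N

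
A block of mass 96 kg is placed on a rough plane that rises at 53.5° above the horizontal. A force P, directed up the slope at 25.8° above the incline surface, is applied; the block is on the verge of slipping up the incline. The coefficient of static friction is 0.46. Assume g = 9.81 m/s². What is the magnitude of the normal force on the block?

On the verge of sliding up the incline, friction equals μN and acts down the slope.
Perpendicular: N + P sin 25.8° = W cos 53.5° = 560.2 N.
Along incline: P cos 25.8° = W sin 53.5° + μN  with W sin 53.5° = 757 N.
Solving the pair for P and N: P = 922 N, N = 158.9 N (and f = μN = 73.09 N).

N ≈ 159 N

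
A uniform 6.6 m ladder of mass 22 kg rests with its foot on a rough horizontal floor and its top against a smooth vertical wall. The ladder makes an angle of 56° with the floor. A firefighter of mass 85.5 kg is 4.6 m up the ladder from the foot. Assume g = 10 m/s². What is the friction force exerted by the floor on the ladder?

Torques about the foot: N_wall · 6.6 sin 56° = 22×10×3.3 cos 56° + 85.5×10×4.6 cos 56° → N_wall = 476.14 N.
ΣF_x = 0: f_floor = N_wall = 476.14 N.

f ≈ 476 N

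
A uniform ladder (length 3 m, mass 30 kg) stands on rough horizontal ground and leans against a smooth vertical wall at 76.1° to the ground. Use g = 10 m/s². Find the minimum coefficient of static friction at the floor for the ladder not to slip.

μ_min ≈ 0.124

ΣF_y = 0: N_floor = 30×10 = 300 N.
Torques about the foot: N_wall · 3 sin 76.1° = 30×10×1.5 cos 76.1° → N_wall = 37.121 N.
ΣF_x = 0: f_floor = N_wall = 37.121 N.
μ_min = f_floor / N_floor = 37.121 / 300 = 0.1237.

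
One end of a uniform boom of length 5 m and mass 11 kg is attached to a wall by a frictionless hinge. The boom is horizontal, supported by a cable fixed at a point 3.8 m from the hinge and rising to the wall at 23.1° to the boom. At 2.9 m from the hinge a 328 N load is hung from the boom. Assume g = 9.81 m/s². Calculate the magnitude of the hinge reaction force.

|H| ≈ 762 N

Take torques about the hinge: T sin 23.1° · 3.8 = 11×9.81×2.5 + 328×2.9 = 1221 N·m.
So T = 1221 / (0.3923 × 3.8) = 818.96 N.
ΣF_x = 0: H_x = T cos 23.1° = 753.3 N.
ΣF_y = 0: H_y = (11×9.81 + 328) − T sin 23.1° = 435.91 − 321.31 = 114.6 N.
|H| = √(H_x² + H_y²) = √((753.3)² + (114.6)²) = 761.97 N.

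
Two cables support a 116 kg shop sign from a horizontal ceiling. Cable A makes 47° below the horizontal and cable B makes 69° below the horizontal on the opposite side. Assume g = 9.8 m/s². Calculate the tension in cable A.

Weight W = 116 × 9.8 = 1137 N acts straight down.
Horizontal: T_A cos 47° = T_B cos 69°  →  T_B = 1.903 T_A.
Vertical: T_A sin 47° + T_B sin 69° = 1137.
Substituting the horizontal relation into the vertical equation gives 2.508 T_A = 1137, so T_A = 453.3 N.

T_A ≈ 453 N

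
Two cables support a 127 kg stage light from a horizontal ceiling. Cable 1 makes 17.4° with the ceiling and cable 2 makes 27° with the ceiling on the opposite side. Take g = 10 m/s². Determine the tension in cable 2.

T_2 ≈ 1730 N

Weight W = 127 × 10 = 1270 N acts straight down.
Horizontal: T_1 cos 17.4° = T_2 cos 27°  →  T_1 = 0.9337 T_2.
Vertical: T_1 sin 17.4° + T_2 sin 27° = 1270.
Substituting the horizontal relation into the vertical equation gives 0.7332 T_2 = 1270, so T_2 = 1732 N.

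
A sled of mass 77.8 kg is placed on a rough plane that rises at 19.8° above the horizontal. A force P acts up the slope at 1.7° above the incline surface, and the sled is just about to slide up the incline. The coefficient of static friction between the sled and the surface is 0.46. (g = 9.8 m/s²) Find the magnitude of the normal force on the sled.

On the verge of sliding up the incline, friction equals μN and acts down the slope.
Perpendicular: N + P sin 1.7° = W cos 19.8° = 717.4 N.
Along incline: P cos 1.7° = W sin 19.8° + μN  with W sin 19.8° = 258.3 N.
Solving the pair for P and N: P = 580.6 N, N = 700.1 N (and f = μN = 322.1 N).

N ≈ 700 N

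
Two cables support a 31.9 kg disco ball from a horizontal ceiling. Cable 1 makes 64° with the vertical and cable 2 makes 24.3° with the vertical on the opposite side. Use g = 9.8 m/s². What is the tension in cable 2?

Angles from the horizontal: cable 1 is 90° − 64° = 26°, cable 2 is 90° − 24.3° = 65.7°.
Weight W = 31.9 × 9.8 = 312.6 N acts straight down.
Horizontal: T_1 cos 26° = T_2 cos 65.7°  →  T_1 = 0.4579 T_2.
Vertical: T_1 sin 26° + T_2 sin 65.7° = 312.6.
Substituting the horizontal relation into the vertical equation gives 1.112 T_2 = 312.6, so T_2 = 281.1 N.

T_2 ≈ 281 N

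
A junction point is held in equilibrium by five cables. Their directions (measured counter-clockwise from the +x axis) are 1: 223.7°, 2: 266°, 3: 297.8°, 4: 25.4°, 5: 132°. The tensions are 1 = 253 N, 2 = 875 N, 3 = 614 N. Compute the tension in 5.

T_5 ≈ 1520 N

Resolve: ΣF_x = 253 cos 223.7° + 875 cos 266° + 614 cos 297.8° + T_4 cos 25.4° + T_5 cos 132° = 0.
        ΣF_y = 253 sin 223.7° + 875 sin 266° + 614 sin 297.8° + T_4 sin 25.4° + T_5 sin 132° = 0.
The known terms sum to (42.41, -1591) N, so 0.9033 T_4 − 0.6691 T_5 = -42.41 and 0.4289 T_4 + 0.7431 T_5 = 1591.
Solving simultaneously: T_4 = 1078 N, T_5 = 1519 N.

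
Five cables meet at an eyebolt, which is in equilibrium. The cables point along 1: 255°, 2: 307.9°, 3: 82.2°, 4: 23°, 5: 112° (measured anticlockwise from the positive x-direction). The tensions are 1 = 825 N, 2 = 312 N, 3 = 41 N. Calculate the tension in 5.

T_5 ≈ 917 N

Resolve: ΣF_x = 825 cos 255° + 312 cos 307.9° + 41 cos 82.2° + T_4 cos 23° + T_5 cos 112° = 0.
        ΣF_y = 825 sin 255° + 312 sin 307.9° + 41 sin 82.2° + T_4 sin 23° + T_5 sin 112° = 0.
The known terms sum to (-16.3, -1002) N, so 0.9205 T_4 − 0.3746 T_5 = 16.3 and 0.3907 T_4 + 0.9272 T_5 = 1002.
Solving simultaneously: T_4 = 390.7 N, T_5 = 916.5 N.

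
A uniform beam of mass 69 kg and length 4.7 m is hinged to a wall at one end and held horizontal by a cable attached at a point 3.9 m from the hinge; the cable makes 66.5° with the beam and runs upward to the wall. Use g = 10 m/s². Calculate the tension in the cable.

T ≈ 453 N

Take torques about the hinge: T sin 66.5° · 3.9 = 69×10×2.35 = 1621.5 N·m.
So T = 1621.5 / (0.9171 × 3.9) = 453.37 N.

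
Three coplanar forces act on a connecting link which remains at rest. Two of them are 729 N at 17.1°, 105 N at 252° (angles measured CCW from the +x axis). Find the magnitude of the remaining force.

F ≈ 674 N

Sum the known components: ΣF_x = 664.3 N, ΣF_y = 114.5 N.
For equilibrium the remaining force must supply (−ΣF_x, −ΣF_y) = (-664.3, -114.5) N.
Magnitude = √((-664.3)² + (-114.5)²) = 674.1 N; direction = atan2(-114.5, -664.3) = 189.8°.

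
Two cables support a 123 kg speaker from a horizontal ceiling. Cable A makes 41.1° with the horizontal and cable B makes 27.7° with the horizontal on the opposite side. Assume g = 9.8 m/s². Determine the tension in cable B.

T_B ≈ 974 N

Weight W = 123 × 9.8 = 1205 N acts straight down.
Horizontal: T_A cos 41.1° = T_B cos 27.7°  →  T_A = 1.175 T_B.
Vertical: T_A sin 41.1° + T_B sin 27.7° = 1205.
Substituting the horizontal relation into the vertical equation gives 1.237 T_B = 1205, so T_B = 974.3 N.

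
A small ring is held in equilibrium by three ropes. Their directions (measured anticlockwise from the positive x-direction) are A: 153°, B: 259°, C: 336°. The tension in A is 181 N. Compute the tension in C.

Resolve: ΣF_x = 181 cos 153° + T_B cos 259° + T_C cos 336° = 0.
        ΣF_y = 181 sin 153° + T_B sin 259° + T_C sin 336° = 0.
The known terms sum to (-161.3, 82.17) N, so -0.1908 T_B + 0.9135 T_C = 161.3 and -0.9816 T_B − 0.4067 T_C = -82.17.
Solving simultaneously: T_B = 9.722 N, T_C = 178.6 N.

T_C ≈ 179 N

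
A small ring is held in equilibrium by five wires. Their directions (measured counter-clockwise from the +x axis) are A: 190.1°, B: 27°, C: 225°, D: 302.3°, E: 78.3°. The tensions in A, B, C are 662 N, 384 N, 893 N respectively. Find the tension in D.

T_D ≈ 1160 N

Resolve: ΣF_x = 662 cos 190.1° + 384 cos 27° + 893 cos 225° + T_D cos 302.3° + T_E cos 78.3° = 0.
        ΣF_y = 662 sin 190.1° + 384 sin 27° + 893 sin 225° + T_D sin 302.3° + T_E sin 78.3° = 0.
The known terms sum to (-941, -573.2) N, so 0.5344 T_D + 0.2028 T_E = 941 and -0.8453 T_D + 0.9792 T_E = 573.2.
Solving simultaneously: T_D = 1159 N, T_E = 1586 N.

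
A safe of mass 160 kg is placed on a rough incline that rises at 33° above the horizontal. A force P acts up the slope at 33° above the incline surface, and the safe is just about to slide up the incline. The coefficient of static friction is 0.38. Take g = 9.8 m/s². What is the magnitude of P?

On the verge of sliding up the incline, friction equals μN and acts down the slope.
Perpendicular: N + P sin 33° = W cos 33° = 1315 N.
Along incline: P cos 33° = W sin 33° + μN  with W sin 33° = 854 N.
Solving the pair for P and N: P = 1295 N, N = 609.9 N (and f = μN = 231.8 N).

P ≈ 1290 N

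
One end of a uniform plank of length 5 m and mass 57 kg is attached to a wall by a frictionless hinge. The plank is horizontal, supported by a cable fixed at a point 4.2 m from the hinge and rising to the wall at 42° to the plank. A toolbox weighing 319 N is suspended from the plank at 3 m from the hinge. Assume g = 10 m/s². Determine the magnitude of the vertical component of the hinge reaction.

|H_y| ≈ 322 N

Take torques about the hinge: T sin 42° · 4.2 = 57×10×2.5 + 319×3 = 2382 N·m.
So T = 2382 / (0.6691 × 4.2) = 847.58 N.
ΣF_y = 0: H_y = (57×10 + 319) − T sin 42° = 889 − 567.14 = 321.86 N.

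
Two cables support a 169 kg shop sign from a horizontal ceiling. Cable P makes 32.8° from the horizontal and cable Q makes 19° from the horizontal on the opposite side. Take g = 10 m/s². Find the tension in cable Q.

T_Q ≈ 1810 N

Weight W = 169 × 10 = 1690 N acts straight down.
Horizontal: T_P cos 32.8° = T_Q cos 19°  →  T_P = 1.125 T_Q.
Vertical: T_P sin 32.8° + T_Q sin 19° = 1690.
Substituting the horizontal relation into the vertical equation gives 0.9349 T_Q = 1690, so T_Q = 1808 N.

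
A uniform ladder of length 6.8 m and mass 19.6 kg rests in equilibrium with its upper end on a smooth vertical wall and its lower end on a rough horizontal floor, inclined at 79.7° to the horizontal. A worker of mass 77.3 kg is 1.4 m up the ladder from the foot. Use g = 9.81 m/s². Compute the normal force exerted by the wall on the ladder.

N_wall ≈ 45.8 N

Torques about the foot: N_wall · 6.8 sin 79.7° = 19.6×9.81×3.4 cos 79.7° + 77.3×9.81×1.4 cos 79.7° → N_wall = 45.844 N.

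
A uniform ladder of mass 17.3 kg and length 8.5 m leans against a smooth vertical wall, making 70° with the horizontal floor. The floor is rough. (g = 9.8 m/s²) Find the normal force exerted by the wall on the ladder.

Torques about the foot: N_wall · 8.5 sin 70° = 17.3×9.8×4.25 cos 70° → N_wall = 30.854 N.

N_wall ≈ 30.9 N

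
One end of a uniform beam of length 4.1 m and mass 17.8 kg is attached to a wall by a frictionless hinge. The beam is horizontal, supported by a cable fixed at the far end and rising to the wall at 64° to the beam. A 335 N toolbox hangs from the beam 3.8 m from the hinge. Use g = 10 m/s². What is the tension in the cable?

Take torques about the hinge: T sin 64° · 4.1 = 17.8×10×2.05 + 335×3.8 = 1637.9 N·m.
So T = 1637.9 / (0.8988 × 4.1) = 444.47 N.

T ≈ 444 N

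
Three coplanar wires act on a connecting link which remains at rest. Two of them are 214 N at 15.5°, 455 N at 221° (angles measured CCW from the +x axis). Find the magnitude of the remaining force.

Sum the known components: ΣF_x = -137.2 N, ΣF_y = -241.3 N.
For equilibrium the remaining force must supply (−ΣF_x, −ΣF_y) = (137.2, 241.3) N.
Magnitude = √((137.2)² + (241.3)²) = 277.6 N; direction = atan2(241.3, 137.2) = 60.4°.

F ≈ 278 N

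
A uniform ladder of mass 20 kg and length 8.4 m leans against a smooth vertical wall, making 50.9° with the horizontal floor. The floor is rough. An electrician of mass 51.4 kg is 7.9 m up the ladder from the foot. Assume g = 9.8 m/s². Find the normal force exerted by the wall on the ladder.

N_wall ≈ 465 N

Torques about the foot: N_wall · 8.4 sin 50.9° = 20×9.8×4.2 cos 50.9° + 51.4×9.8×7.9 cos 50.9° → N_wall = 464.64 N.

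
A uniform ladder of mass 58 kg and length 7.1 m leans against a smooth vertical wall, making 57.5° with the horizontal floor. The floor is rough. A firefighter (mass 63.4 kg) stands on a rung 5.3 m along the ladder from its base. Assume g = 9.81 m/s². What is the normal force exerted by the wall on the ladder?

Torques about the foot: N_wall · 7.1 sin 57.5° = 58×9.81×3.55 cos 57.5° + 63.4×9.81×5.3 cos 57.5° → N_wall = 477.02 N.

N_wall ≈ 477 N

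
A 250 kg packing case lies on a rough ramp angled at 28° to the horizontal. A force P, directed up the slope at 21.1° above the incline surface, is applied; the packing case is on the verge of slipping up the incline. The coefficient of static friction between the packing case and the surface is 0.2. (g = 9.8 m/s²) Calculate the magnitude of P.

On the verge of sliding up the incline, friction equals μN and acts down the slope.
Perpendicular: N + P sin 21.1° = W cos 28° = 2163 N.
Along incline: P cos 21.1° = W sin 28° + μN  with W sin 28° = 1150 N.
Solving the pair for P and N: P = 1575 N, N = 1596 N (and f = μN = 319.2 N).

P ≈ 1580 N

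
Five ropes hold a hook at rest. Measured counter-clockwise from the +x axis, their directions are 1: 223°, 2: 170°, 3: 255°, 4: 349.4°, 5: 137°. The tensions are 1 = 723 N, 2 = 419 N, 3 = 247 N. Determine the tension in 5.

T_5 ≈ 1550 N

Resolve: ΣF_x = 723 cos 223° + 419 cos 170° + 247 cos 255° + T_4 cos 349.4° + T_5 cos 137° = 0.
        ΣF_y = 723 sin 223° + 419 sin 170° + 247 sin 255° + T_4 sin 349.4° + T_5 sin 137° = 0.
The known terms sum to (-1005, -658.9) N, so 0.9829 T_4 − 0.7314 T_5 = 1005 and -0.1840 T_4 + 0.6820 T_5 = 658.9.
Solving simultaneously: T_4 = 2179 N, T_5 = 1554 N.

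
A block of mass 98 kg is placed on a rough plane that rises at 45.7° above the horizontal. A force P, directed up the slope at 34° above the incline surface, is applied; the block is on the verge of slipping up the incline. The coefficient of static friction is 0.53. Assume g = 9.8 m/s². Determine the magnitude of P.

On the verge of sliding up the incline, friction equals μN and acts down the slope.
Perpendicular: N + P sin 34° = W cos 45.7° = 670.8 N.
Along incline: P cos 34° = W sin 45.7° + μN  with W sin 45.7° = 687.4 N.
Solving the pair for P and N: P = 926.6 N, N = 152.6 N (and f = μN = 80.87 N).

P ≈ 927 N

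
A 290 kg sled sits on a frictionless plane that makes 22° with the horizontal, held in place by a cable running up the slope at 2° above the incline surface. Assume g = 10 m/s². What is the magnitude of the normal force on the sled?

Take axes along and perpendicular to the incline. Weight components: W sin 22° = 1086 N down-slope, W cos 22° = 2689 N into the surface.
Along incline: T cos 2° = W sin 22° → T = 1087 N.
Perpendicular: N = W cos 22° − T sin 2° = 2651 N.

N ≈ 2650 N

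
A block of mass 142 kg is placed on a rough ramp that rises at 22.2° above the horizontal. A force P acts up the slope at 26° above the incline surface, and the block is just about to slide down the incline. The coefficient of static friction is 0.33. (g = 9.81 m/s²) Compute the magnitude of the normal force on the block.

On the verge of sliding down the incline, friction equals μN and acts up the slope.
Perpendicular: N + P sin 26° = W cos 22.2° = 1290 N.
Along incline: P cos 26° + μN = W sin 22.2° with W sin 22.2° = 526.3 N.
Solving the pair for P and N: P = 133.6 N, N = 1231 N (and f = μN = 406.3 N).

N ≈ 1230 N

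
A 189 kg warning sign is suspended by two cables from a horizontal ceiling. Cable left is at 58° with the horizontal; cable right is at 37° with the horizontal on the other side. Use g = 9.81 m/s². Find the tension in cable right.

Weight W = 189 × 9.81 = 1854 N acts straight down.
Horizontal: T_left cos 58° = T_right cos 37°  →  T_left = 1.507 T_right.
Vertical: T_left sin 58° + T_right sin 37° = 1854.
Substituting the horizontal relation into the vertical equation gives 1.88 T_right = 1854, so T_right = 986.3 N.

T_right ≈ 986 N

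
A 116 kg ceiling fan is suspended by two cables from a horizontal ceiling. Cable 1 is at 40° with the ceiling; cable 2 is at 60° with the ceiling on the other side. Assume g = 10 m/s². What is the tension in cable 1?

T_1 ≈ 589 N

Weight W = 116 × 10 = 1160 N acts straight down.
Horizontal: T_1 cos 40° = T_2 cos 60°  →  T_2 = 1.532 T_1.
Vertical: T_1 sin 40° + T_2 sin 60° = 1160.
Substituting the horizontal relation into the vertical equation gives 1.97 T_1 = 1160, so T_1 = 588.9 N.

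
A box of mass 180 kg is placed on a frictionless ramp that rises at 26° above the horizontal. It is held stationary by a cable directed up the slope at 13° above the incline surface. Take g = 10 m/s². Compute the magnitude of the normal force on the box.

N ≈ 1440 N

Take axes along and perpendicular to the incline. Weight components: W sin 26° = 789.1 N down-slope, W cos 26° = 1618 N into the surface.
Along incline: T cos 13° = W sin 26° → T = 809.8 N.
Perpendicular: N = W cos 26° − T sin 13° = 1436 N.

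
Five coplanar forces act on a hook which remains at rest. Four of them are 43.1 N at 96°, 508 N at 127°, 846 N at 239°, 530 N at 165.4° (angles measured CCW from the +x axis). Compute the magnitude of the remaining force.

Sum the known components: ΣF_x = -1259 N, ΣF_y = -143 N.
For equilibrium the remaining force must supply (−ΣF_x, −ΣF_y) = (1259, 143) N.
Magnitude = √((1259)² + (143)²) = 1267 N; direction = atan2(143, 1259) = 6.5°.

F ≈ 1270 N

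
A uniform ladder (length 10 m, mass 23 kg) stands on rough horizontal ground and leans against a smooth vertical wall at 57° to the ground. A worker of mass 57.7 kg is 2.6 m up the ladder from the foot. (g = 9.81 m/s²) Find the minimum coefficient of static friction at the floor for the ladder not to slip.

μ_min ≈ 0.213

ΣF_y = 0: N_floor = 23×9.81 + 57.7×9.81 = 791.67 N.
Torques about the foot: N_wall · 10 sin 57° = 23×9.81×5 cos 57° + 57.7×9.81×2.6 cos 57° → N_wall = 168.84 N.
ΣF_x = 0: f_floor = N_wall = 168.84 N.
μ_min = f_floor / N_floor = 168.84 / 791.67 = 0.2133.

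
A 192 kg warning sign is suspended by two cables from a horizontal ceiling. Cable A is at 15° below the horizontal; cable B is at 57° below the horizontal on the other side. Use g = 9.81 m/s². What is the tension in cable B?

Weight W = 192 × 9.81 = 1884 N acts straight down.
Horizontal: T_A cos 15° = T_B cos 57°  →  T_A = 0.5639 T_B.
Vertical: T_A sin 15° + T_B sin 57° = 1884.
Substituting the horizontal relation into the vertical equation gives 0.9846 T_B = 1884, so T_B = 1913 N.

T_B ≈ 1910 N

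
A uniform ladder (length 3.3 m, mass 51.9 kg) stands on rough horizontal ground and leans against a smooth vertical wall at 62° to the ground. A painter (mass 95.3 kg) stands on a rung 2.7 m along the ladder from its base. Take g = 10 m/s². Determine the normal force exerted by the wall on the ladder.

Torques about the foot: N_wall · 3.3 sin 62° = 51.9×10×1.65 cos 62° + 95.3×10×2.7 cos 62° → N_wall = 552.57 N.

N_wall ≈ 553 N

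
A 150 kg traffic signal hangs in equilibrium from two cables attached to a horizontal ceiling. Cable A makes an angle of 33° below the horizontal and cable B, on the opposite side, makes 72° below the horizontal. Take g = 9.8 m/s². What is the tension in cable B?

T_B ≈ 1280 N

Weight W = 150 × 9.8 = 1470 N acts straight down.
Horizontal: T_A cos 33° = T_B cos 72°  →  T_A = 0.3685 T_B.
Vertical: T_A sin 33° + T_B sin 72° = 1470.
Substituting the horizontal relation into the vertical equation gives 1.152 T_B = 1470, so T_B = 1276 N.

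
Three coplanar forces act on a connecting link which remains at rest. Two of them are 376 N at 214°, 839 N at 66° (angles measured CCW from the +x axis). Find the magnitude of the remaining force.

F ≈ 557 N

Sum the known components: ΣF_x = 29.53 N, ΣF_y = 556.2 N.
For equilibrium the remaining force must supply (−ΣF_x, −ΣF_y) = (-29.53, -556.2) N.
Magnitude = √((-29.53)² + (-556.2)²) = 557 N; direction = atan2(-556.2, -29.53) = 267.0°.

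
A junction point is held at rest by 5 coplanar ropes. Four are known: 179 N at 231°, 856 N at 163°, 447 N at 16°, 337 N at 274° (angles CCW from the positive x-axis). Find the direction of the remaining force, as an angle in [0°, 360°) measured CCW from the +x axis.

θ ≈ 12°

Sum the known components: ΣF_x = -478.1 N, ΣF_y = -101.8 N.
For equilibrium the remaining force must supply (−ΣF_x, −ΣF_y) = (478.1, 101.8) N.
Magnitude = √((478.1)² + (101.8)²) = 488.8 N; direction = atan2(101.8, 478.1) = 12.0°.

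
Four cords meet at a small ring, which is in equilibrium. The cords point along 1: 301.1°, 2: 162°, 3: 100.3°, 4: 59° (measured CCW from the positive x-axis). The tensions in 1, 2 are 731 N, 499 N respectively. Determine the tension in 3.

Resolve: ΣF_x = 731 cos 301.1° + 499 cos 162° + T_3 cos 100.3° + T_4 cos 59° = 0.
        ΣF_y = 731 sin 301.1° + 499 sin 162° + T_3 sin 100.3° + T_4 sin 59° = 0.
The known terms sum to (-96.99, -471.7) N, so -0.1788 T_3 + 0.5150 T_4 = 96.99 and 0.9839 T_3 + 0.8572 T_4 = 471.7.
Solving simultaneously: T_3 = 242.2 N, T_4 = 272.4 N.

T_3 ≈ 242 N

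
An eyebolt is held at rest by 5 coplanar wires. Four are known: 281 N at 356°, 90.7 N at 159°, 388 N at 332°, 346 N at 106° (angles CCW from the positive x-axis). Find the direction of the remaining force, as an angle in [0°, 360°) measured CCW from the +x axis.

θ ≈ 200°

Sum the known components: ΣF_x = 442.9 N, ΣF_y = 163.3 N.
For equilibrium the remaining force must supply (−ΣF_x, −ΣF_y) = (-442.9, -163.3) N.
Magnitude = √((-442.9)² + (-163.3)²) = 472 N; direction = atan2(-163.3, -442.9) = 200.2°.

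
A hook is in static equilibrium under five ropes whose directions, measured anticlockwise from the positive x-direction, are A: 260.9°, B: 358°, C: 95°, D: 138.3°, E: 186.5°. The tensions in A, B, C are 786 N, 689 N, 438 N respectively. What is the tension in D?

Resolve: ΣF_x = 786 cos 260.9° + 689 cos 358° + 438 cos 95° + T_D cos 138.3° + T_E cos 186.5° = 0.
        ΣF_y = 786 sin 260.9° + 689 sin 358° + 438 sin 95° + T_D sin 138.3° + T_E sin 186.5° = 0.
The known terms sum to (526.1, -363.8) N, so -0.7466 T_D − 0.9936 T_E = -526.1 and 0.6652 T_D − 0.1132 T_E = 363.8.
Solving simultaneously: T_D = 564.8 N, T_E = 105.1 N.

T_D ≈ 565 N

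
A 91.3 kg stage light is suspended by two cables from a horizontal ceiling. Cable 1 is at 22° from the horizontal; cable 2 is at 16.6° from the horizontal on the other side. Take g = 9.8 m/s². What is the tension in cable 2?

T_2 ≈ 1330 N

Weight W = 91.3 × 9.8 = 894.7 N acts straight down.
Horizontal: T_1 cos 22° = T_2 cos 16.6°  →  T_1 = 1.034 T_2.
Vertical: T_1 sin 22° + T_2 sin 16.6° = 894.7.
Substituting the horizontal relation into the vertical equation gives 0.6729 T_2 = 894.7, so T_2 = 1330 N.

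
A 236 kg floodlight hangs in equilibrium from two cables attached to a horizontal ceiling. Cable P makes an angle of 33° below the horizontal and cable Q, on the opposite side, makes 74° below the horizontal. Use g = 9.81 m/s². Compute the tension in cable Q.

T_Q ≈ 2030 N

Weight W = 236 × 9.81 = 2315 N acts straight down.
Horizontal: T_P cos 33° = T_Q cos 74°  →  T_P = 0.3287 T_Q.
Vertical: T_P sin 33° + T_Q sin 74° = 2315.
Substituting the horizontal relation into the vertical equation gives 1.14 T_Q = 2315, so T_Q = 2030 N.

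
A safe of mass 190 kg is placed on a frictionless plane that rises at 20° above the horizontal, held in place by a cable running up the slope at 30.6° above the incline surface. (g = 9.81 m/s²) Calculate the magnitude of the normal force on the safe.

Take axes along and perpendicular to the incline. Weight components: W sin 20° = 637.5 N down-slope, W cos 20° = 1751 N into the surface.
Along incline: T cos 30.6° = W sin 20° → T = 740.6 N.
Perpendicular: N = W cos 20° − T sin 30.6° = 1374 N.

N ≈ 1370 N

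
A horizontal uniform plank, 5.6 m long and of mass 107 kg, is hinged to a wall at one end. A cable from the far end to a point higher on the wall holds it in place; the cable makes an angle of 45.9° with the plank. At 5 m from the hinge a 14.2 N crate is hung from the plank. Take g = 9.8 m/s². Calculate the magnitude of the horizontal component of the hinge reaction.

H_x ≈ 520 N

Take torques about the hinge: T sin 45.9° · 5.6 = 107×9.8×2.8 + 14.2×5 = 3007.1 N·m.
So T = 3007.1 / (0.7181 × 5.6) = 747.75 N.
ΣF_x = 0: H_x = T cos 45.9° = 520.37 N.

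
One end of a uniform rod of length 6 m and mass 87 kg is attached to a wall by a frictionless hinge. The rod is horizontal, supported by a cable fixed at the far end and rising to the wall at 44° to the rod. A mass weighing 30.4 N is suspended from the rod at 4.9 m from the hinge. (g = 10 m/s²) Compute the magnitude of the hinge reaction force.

Take torques about the hinge: T sin 44° · 6 = 87×10×3 + 30.4×4.9 = 2759 N·m.
So T = 2759 / (0.6947 × 6) = 661.95 N.
ΣF_x = 0: H_x = T cos 44° = 476.16 N.
ΣF_y = 0: H_y = (87×10 + 30.4) − T sin 44° = 900.4 − 459.83 = 440.57 N.
|H| = √(H_x² + H_y²) = √((476.16)² + (440.57)²) = 648.72 N.

|H| ≈ 649 N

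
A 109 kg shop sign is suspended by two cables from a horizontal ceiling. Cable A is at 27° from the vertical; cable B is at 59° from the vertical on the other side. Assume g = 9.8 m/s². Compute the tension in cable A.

Angles from the horizontal: cable A is 90° − 27° = 63°, cable B is 90° − 59° = 31°.
Weight W = 109 × 9.8 = 1068 N acts straight down.
Horizontal: T_A cos 63° = T_B cos 31°  →  T_B = 0.5296 T_A.
Vertical: T_A sin 63° + T_B sin 31° = 1068.
Substituting the horizontal relation into the vertical equation gives 1.164 T_A = 1068, so T_A = 917.9 N.

T_A ≈ 918 N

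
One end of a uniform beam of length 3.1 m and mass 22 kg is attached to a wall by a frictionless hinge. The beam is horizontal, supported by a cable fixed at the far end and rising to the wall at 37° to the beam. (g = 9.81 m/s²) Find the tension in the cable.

T ≈ 179 N

Take torques about the hinge: T sin 37° · 3.1 = 22×9.81×1.55 = 334.52 N·m.
So T = 334.52 / (0.6018 × 3.1) = 179.31 N.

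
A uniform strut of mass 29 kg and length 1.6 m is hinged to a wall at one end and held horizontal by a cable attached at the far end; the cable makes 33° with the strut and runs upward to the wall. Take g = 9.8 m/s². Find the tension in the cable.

Take torques about the hinge: T sin 33° · 1.6 = 29×9.8×0.8 = 227.36 N·m.
So T = 227.36 / (0.5446 × 1.6) = 260.91 N.

T ≈ 261 N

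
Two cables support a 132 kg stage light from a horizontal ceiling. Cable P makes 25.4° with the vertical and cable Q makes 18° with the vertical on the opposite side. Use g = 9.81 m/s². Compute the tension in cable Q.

Angles from the horizontal: cable P is 90° − 25.4° = 64.6°, cable Q is 90° − 18° = 72°.
Weight W = 132 × 9.81 = 1295 N acts straight down.
Horizontal: T_P cos 64.6° = T_Q cos 72°  →  T_P = 0.7204 T_Q.
Vertical: T_P sin 64.6° + T_Q sin 72° = 1295.
Substituting the horizontal relation into the vertical equation gives 1.602 T_Q = 1295, so T_Q = 808.4 N.

T_Q ≈ 808 N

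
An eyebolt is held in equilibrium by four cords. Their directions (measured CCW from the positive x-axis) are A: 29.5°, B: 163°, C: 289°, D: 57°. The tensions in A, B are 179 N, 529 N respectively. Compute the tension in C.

T_C ≈ 540 N

Resolve: ΣF_x = 179 cos 29.5° + 529 cos 163° + T_C cos 289° + T_D cos 57° = 0.
        ΣF_y = 179 sin 29.5° + 529 sin 163° + T_C sin 289° + T_D sin 57° = 0.
The known terms sum to (-350.1, 242.8) N, so 0.3256 T_C + 0.5446 T_D = 350.1 and -0.9455 T_C + 0.8387 T_D = -242.8.
Solving simultaneously: T_C = 540.4 N, T_D = 319.8 N.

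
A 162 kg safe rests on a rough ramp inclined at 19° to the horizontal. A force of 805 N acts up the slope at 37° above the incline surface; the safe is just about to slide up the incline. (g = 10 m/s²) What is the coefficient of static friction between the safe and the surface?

On the verge of sliding up the incline, friction is at its maximum μN and acts down the slope.
Perpendicular to incline: N = W cos 19° − P sin 37° = 1532 − 484.5 = 1047 N.
Along incline: P cos 37° − μN = W sin 19° → μ = −(W sin 19° − P cos 37°) / N = 0.1103.

μ ≈ 0.110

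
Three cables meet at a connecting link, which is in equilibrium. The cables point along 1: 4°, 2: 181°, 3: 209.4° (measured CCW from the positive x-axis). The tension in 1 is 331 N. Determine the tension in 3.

Resolve: ΣF_x = 331 cos 4° + T_2 cos 181° + T_3 cos 209.4° = 0.
        ΣF_y = 331 sin 4° + T_2 sin 181° + T_3 sin 209.4° = 0.
The known terms sum to (330.2, 23.09) N, so -0.9998 T_2 − 0.8712 T_3 = -330.2 and -0.0175 T_2 − 0.4909 T_3 = -23.09.
Solving simultaneously: T_2 = 298.5 N, T_3 = 36.42 N.

T_3 ≈ 36.4 N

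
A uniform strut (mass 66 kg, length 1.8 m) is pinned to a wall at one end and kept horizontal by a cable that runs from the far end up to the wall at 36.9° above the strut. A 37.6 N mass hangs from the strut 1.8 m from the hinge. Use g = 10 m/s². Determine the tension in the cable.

T ≈ 612 N

Take torques about the hinge: T sin 36.9° · 1.8 = 66×10×0.9 + 37.6×1.8 = 661.68 N·m.
So T = 661.68 / (0.6004 × 1.8) = 612.24 N.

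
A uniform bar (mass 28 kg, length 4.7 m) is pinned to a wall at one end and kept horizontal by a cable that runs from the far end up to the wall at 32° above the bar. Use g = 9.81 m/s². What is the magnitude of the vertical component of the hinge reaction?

Take torques about the hinge: T sin 32° · 4.7 = 28×9.81×2.35 = 645.5 N·m.
So T = 645.5 / (0.5299 × 4.7) = 259.17 N.
ΣF_y = 0: H_y = (28×9.81) − T sin 32° = 274.68 − 137.34 = 137.34 N.

|H_y| ≈ 137 N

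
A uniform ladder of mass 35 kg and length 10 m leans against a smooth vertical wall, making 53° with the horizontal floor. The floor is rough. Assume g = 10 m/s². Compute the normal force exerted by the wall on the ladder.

N_wall ≈ 132 N

Torques about the foot: N_wall · 10 sin 53° = 35×10×5 cos 53° → N_wall = 131.87 N.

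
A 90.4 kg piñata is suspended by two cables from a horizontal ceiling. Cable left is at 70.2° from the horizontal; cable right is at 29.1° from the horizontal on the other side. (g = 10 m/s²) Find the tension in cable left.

T_left ≈ 800 N

Weight W = 90.4 × 10 = 904 N acts straight down.
Horizontal: T_left cos 70.2° = T_right cos 29.1°  →  T_right = 0.3877 T_left.
Vertical: T_left sin 70.2° + T_right sin 29.1° = 904.
Substituting the horizontal relation into the vertical equation gives 1.129 T_left = 904, so T_left = 800.4 N.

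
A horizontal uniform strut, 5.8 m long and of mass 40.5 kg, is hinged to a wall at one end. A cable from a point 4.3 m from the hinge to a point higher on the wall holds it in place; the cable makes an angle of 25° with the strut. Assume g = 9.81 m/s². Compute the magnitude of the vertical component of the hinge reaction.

|H_y| ≈ 129 N

Take torques about the hinge: T sin 25° · 4.3 = 40.5×9.81×2.9 = 1152.2 N·m.
So T = 1152.2 / (0.4226 × 4.3) = 634.02 N.
ΣF_y = 0: H_y = (40.5×9.81) − T sin 25° = 397.31 − 267.95 = 129.36 N.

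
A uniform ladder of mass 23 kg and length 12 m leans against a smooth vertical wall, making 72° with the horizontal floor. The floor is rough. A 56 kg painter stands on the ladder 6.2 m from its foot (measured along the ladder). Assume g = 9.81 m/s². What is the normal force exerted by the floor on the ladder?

ΣF_y = 0: N_floor = 23×9.81 + 56×9.81 = 774.99 N.

N_floor ≈ 775 N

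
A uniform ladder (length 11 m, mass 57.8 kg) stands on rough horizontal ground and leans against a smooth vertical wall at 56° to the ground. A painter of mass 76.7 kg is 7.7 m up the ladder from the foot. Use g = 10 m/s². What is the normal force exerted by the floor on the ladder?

N_floor ≈ 1340 N

ΣF_y = 0: N_floor = 57.8×10 + 76.7×10 = 1345 N.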